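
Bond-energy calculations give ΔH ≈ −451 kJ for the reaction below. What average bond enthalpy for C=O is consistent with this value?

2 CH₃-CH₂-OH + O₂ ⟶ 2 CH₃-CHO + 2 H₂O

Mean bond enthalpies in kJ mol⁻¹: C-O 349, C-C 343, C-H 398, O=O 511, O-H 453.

D(C=O) ≈ 775 kJ/mol

Let D be the C=O bond energy.
Σ(broken) = 2×343 + 10×398 + 2×349 + 2×453 + 1×511 = 6781
Σ(formed) = 2×343 + 8×398 + 2×D + 4×453 = 5682 + 2D
ΔH = Σ(broken) − Σ(formed) = (6781) − (5682 + 2D) = +1099 − 2D
Setting this equal to −451 kJ gives 2D = 1550, so D = 775 kJ/mol.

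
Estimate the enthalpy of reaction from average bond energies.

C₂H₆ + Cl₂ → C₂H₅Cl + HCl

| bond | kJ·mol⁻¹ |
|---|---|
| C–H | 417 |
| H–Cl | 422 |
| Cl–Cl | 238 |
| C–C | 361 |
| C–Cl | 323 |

ΔH ≈ −90 kJ

Bonds broken (reactants):
  C–C: 1 × 361 = 361
  C–H: 6 × 417 = 2502
  Cl–Cl: 1 × 238 = 238
  Σ(broken) = 3101 kJ
Bonds formed (products):
  C–C: 1 × 361 = 361
  C–Cl: 1 × 323 = 323
  C–H: 5 × 417 = 2085
  H–Cl: 1 × 422 = 422
  Σ(formed) = 3191 kJ
ΔH = Σ(broken) − Σ(formed) = 3101 − 3191 = −90 kJ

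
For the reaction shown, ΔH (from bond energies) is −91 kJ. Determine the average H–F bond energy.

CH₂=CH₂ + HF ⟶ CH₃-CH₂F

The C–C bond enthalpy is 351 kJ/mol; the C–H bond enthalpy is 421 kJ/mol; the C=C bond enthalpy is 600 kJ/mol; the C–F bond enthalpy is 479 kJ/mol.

Let D be the H–F bond energy.
Σ(broken) = 4×421 + 1×600 + 1×D = 2284 + D
Σ(formed) = 1×351 + 1×479 + 5×421 = 2935
ΔH = Σ(broken) − Σ(formed) = (2284 + D) − (2935) = −651 + D
Setting this equal to −91 kJ gives D = 560 kJ/mol.

D(H–F) ≈ 560 kJ/mol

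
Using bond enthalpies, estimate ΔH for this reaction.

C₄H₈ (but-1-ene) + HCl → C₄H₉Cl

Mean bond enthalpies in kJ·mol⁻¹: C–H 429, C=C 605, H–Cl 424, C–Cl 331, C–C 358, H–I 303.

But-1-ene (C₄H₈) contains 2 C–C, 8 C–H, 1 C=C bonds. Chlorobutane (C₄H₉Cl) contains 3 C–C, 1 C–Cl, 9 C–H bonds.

ΔH ≈ −89 kJ

Bonds broken (reactants):
  C–C: 2 × 358 = 716
  C–H: 8 × 429 = 3432
  C=C: 1 × 605 = 605
  H–Cl: 1 × 424 = 424
  Σ(broken) = 5177 kJ
Bonds formed (products):
  C–C: 3 × 358 = 1074
  C–Cl: 1 × 331 = 331
  C–H: 9 × 429 = 3861
  Σ(formed) = 5266 kJ
ΔH = Σ(broken) − Σ(formed) = 5177 − 5266 = −89 kJ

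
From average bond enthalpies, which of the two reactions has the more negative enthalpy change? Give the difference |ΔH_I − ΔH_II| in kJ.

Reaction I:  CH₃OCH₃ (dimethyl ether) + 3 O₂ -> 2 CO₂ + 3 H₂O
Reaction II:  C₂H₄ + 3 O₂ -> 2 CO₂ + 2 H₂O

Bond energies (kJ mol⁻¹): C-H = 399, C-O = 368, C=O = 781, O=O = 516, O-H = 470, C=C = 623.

Reaction I, by 29 kJ

Reaction I:
  Bonds broken (reactants):
    C-H: 6 × 399 = 2394
    C-O: 2 × 368 = 736
    O=O: 3 × 516 = 1548
    Σ(broken) = 4678 kJ
  Bonds formed (products):
    C=O: 4 × 781 = 3124
    O-H: 6 × 470 = 2820
    Σ(formed) = 5944 kJ
  ΔH_I = 4678 − 5944 = −1266 kJ
Reaction II:
  Bonds broken (reactants):
    C-H: 4 × 399 = 1596
    C=C: 1 × 623 = 623
    O=O: 3 × 516 = 1548
    Σ(broken) = 3767 kJ
  Bonds formed (products):
    C=O: 4 × 781 = 3124
    O-H: 4 × 470 = 1880
    Σ(formed) = 5004 kJ
  ΔH_II = 3767 − 5004 = −1237 kJ
ΔH_I − ΔH_II = −29 kJ, so reaction I has the more negative ΔH; |ΔH_I − ΔH_II| = 29 kJ.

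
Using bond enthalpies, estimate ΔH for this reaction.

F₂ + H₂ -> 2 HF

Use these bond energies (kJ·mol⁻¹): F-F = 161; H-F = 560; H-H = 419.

ΔH ≈ −540 kJ

Bonds broken (reactants):
  F-F: 1 × 161 = 161
  H-H: 1 × 419 = 419
  Σ(broken) = 580 kJ
Bonds formed (products):
  H-F: 2 × 560 = 1120
  Σ(formed) = 1120 kJ
ΔH = Σ(broken) − Σ(formed) = 580 − 1120 = −540 kJ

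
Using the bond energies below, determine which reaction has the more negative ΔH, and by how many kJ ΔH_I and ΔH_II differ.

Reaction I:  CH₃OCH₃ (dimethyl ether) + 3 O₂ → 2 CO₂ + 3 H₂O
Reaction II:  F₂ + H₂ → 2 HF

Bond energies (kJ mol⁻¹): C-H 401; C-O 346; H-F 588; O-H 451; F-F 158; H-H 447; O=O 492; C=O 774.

Reaction I, by 657 kJ

Reaction I:
  Bonds broken (reactants):
    C-H: 6 × 401 = 2406
    C-O: 2 × 346 = 692
    O=O: 3 × 492 = 1476
    Σ(broken) = 4574 kJ
  Bonds formed (products):
    C=O: 4 × 774 = 3096
    O-H: 6 × 451 = 2706
    Σ(formed) = 5802 kJ
  ΔH_I = 4574 − 5802 = −1228 kJ
Reaction II:
  Bonds broken (reactants):
    F-F: 1 × 158 = 158
    H-H: 1 × 447 = 447
    Σ(broken) = 605 kJ
  Bonds formed (products):
    H-F: 2 × 588 = 1176
    Σ(formed) = 1176 kJ
  ΔH_II = 605 − 1176 = −571 kJ
ΔH_I − ΔH_II = −657 kJ, so reaction I has the more negative ΔH; |ΔH_I − ΔH_II| = 657 kJ.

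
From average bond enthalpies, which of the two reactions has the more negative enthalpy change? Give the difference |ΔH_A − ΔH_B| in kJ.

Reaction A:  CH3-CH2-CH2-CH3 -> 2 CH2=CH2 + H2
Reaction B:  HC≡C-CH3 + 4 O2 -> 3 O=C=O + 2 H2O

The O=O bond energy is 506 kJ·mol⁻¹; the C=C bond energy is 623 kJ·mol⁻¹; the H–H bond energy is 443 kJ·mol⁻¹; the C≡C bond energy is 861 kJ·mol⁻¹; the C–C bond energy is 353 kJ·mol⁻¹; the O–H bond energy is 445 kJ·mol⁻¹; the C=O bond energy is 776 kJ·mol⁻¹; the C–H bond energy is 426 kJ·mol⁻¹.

Reaction B, by 1716 kJ

Reaction A:
  Bonds broken (reactants):
    C–C: 3 × 353 = 1059
    C–H: 10 × 426 = 4260
    Σ(broken) = 5319 kJ
  Bonds formed (products):
    C–H: 8 × 426 = 3408
    C=C: 2 × 623 = 1246
    H–H: 1 × 443 = 443
    Σ(formed) = 5097 kJ
  ΔH_A = 5319 − 5097 = +222 kJ
Reaction B:
  Bonds broken (reactants):
    C≡C: 1 × 861 = 861
    C–C: 1 × 353 = 353
    C–H: 4 × 426 = 1704
    O=O: 4 × 506 = 2024
    Σ(broken) = 4942 kJ
  Bonds formed (products):
    C=O: 6 × 776 = 4656
    O–H: 4 × 445 = 1780
    Σ(formed) = 6436 kJ
  ΔH_B = 4942 − 6436 = −1494 kJ
ΔH_A − ΔH_B = +1716 kJ, so reaction B has the more negative ΔH; |ΔH_A − ΔH_B| = 1716 kJ.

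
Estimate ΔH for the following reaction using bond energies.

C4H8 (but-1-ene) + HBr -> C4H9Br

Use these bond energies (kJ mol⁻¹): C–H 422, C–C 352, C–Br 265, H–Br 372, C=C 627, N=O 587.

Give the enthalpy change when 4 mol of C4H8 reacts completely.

Bonds broken (reactants):
  C–C: 2 × 352 = 704
  C–H: 8 × 422 = 3376
  C=C: 1 × 627 = 627
  H–Br: 1 × 372 = 372
  Σ(broken) = 5079 kJ
Bonds formed (products):
  C–Br: 1 × 265 = 265
  C–C: 3 × 352 = 1056
  C–H: 9 × 422 = 3798
  Σ(formed) = 5119 kJ
ΔH = Σ(broken) − Σ(formed) = 5079 − 5119 = −40 kJ
For 4× the reaction as written: 4 × (−40) = −160 kJ

ΔH = −160 kJ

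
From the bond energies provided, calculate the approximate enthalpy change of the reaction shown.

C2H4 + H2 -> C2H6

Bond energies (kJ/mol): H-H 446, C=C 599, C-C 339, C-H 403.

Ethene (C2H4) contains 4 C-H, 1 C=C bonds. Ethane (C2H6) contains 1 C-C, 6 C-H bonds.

ΔH ≈ −100 kJ

Bonds broken (reactants):
  C-H: 4 × 403 = 1612
  C=C: 1 × 599 = 599
  H-H: 1 × 446 = 446
  Σ(broken) = 2657 kJ
Bonds formed (products):
  C-C: 1 × 339 = 339
  C-H: 6 × 403 = 2418
  Σ(formed) = 2757 kJ
ΔH = Σ(broken) − Σ(formed) = 2657 − 2757 = −100 kJ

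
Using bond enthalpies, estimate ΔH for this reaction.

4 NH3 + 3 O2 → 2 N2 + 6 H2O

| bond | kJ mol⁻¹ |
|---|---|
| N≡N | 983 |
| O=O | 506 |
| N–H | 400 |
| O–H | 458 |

ΔH ≈ −1144 kJ

Bonds broken (reactants):
  N–H: 12 × 400 = 4800
  O=O: 3 × 506 = 1518
  Σ(broken) = 6318 kJ
Bonds formed (products):
  N≡N: 2 × 983 = 1966
  O–H: 12 × 458 = 5496
  Σ(formed) = 7462 kJ
ΔH = Σ(broken) − Σ(formed) = 6318 − 7462 = −1144 kJ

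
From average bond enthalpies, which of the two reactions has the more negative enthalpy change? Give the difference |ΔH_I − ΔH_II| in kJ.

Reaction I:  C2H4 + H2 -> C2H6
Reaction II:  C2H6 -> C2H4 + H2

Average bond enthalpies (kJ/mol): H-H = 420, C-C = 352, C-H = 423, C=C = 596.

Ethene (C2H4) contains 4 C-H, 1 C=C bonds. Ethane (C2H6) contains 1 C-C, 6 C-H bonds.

Reaction I:
  Bonds broken (reactants):
    C-H: 4 × 423 = 1692
    C=C: 1 × 596 = 596
    H-H: 1 × 420 = 420
    Σ(broken) = 2708 kJ
  Bonds formed (products):
    C-C: 1 × 352 = 352
    C-H: 6 × 423 = 2538
    Σ(formed) = 2890 kJ
  ΔH_I = 2708 − 2890 = −182 kJ
Reaction II:
  Bonds broken (reactants):
    C-C: 1 × 352 = 352
    C-H: 6 × 423 = 2538
    Σ(broken) = 2890 kJ
  Bonds formed (products):
    C-H: 4 × 423 = 1692
    C=C: 1 × 596 = 596
    H-H: 1 × 420 = 420
    Σ(formed) = 2708 kJ
  ΔH_II = 2890 − 2708 = +182 kJ
ΔH_I − ΔH_II = −364 kJ, so reaction I has the more negative ΔH; |ΔH_I − ΔH_II| = 364 kJ.

Reaction I, by 364 kJ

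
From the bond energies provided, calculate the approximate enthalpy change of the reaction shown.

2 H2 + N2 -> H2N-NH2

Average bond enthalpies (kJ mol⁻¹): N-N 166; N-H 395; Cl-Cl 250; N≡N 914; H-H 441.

ΔH ≈ +50 kJ

Bonds broken (reactants):
  H-H: 2 × 441 = 882
  N≡N: 1 × 914 = 914
  Σ(broken) = 1796 kJ
Bonds formed (products):
  N-H: 4 × 395 = 1580
  N-N: 1 × 166 = 166
  Σ(formed) = 1746 kJ
ΔH = Σ(broken) − Σ(formed) = 1796 − 1746 = +50 kJ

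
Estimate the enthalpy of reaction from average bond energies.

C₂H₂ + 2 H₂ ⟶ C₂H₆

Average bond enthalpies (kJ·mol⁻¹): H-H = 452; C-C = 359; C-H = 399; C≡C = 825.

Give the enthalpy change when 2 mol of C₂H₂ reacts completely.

Bonds broken (reactants):
  C≡C: 1 × 825 = 825
  C-H: 2 × 399 = 798
  H-H: 2 × 452 = 904
  Σ(broken) = 2527 kJ
Bonds formed (products):
  C-C: 1 × 359 = 359
  C-H: 6 × 399 = 2394
  Σ(formed) = 2753 kJ
ΔH = Σ(broken) − Σ(formed) = 2527 − 2753 = −226 kJ
For 2× the reaction as written: 2 × (−226) = −452 kJ

ΔH = −452 kJ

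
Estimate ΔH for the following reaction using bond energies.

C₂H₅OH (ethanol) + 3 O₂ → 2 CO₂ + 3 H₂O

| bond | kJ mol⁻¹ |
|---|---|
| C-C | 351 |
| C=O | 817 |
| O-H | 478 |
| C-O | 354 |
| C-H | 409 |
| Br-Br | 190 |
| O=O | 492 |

Bonds broken (reactants):
  C-C: 1 × 351 = 351
  C-H: 5 × 409 = 2045
  C-O: 1 × 354 = 354
  O-H: 1 × 478 = 478
  O=O: 3 × 492 = 1476
  Σ(broken) = 4704 kJ
Bonds formed (products):
  C=O: 4 × 817 = 3268
  O-H: 6 × 478 = 2868
  Σ(formed) = 6136 kJ
ΔH = Σ(broken) − Σ(formed) = 4704 − 6136 = −1432 kJ

ΔH ≈ −1432 kJ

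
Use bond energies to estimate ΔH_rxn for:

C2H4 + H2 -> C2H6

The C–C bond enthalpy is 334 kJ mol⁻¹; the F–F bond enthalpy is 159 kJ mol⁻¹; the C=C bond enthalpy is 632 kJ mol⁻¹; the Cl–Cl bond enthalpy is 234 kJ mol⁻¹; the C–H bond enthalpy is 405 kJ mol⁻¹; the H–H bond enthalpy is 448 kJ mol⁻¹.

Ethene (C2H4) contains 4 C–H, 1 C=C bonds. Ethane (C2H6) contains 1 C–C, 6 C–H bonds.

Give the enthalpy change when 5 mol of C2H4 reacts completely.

Bonds broken (reactants):
  C–H: 4 × 405 = 1620
  C=C: 1 × 632 = 632
  H–H: 1 × 448 = 448
  Σ(broken) = 2700 kJ
Bonds formed (products):
  C–C: 1 × 334 = 334
  C–H: 6 × 405 = 2430
  Σ(formed) = 2764 kJ
ΔH = Σ(broken) − Σ(formed) = 2700 − 2764 = −64 kJ
For 5× the reaction as written: 5 × (−64) = −320 kJ

ΔH = −320 kJ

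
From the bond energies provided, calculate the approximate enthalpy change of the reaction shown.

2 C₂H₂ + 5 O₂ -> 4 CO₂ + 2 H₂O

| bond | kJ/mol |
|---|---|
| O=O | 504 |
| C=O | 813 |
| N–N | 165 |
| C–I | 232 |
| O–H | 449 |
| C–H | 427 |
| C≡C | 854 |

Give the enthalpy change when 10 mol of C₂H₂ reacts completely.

ΔH = −11820 kJ

Bonds broken (reactants):
  C≡C: 2 × 854 = 1708
  C–H: 4 × 427 = 1708
  O=O: 5 × 504 = 2520
  Σ(broken) = 5936 kJ
Bonds formed (products):
  C=O: 8 × 813 = 6504
  O–H: 4 × 449 = 1796
  Σ(formed) = 8300 kJ
ΔH = Σ(broken) − Σ(formed) = 5936 − 8300 = −2364 kJ
For 5× the reaction as written: 5 × (−2364) = −11820 kJ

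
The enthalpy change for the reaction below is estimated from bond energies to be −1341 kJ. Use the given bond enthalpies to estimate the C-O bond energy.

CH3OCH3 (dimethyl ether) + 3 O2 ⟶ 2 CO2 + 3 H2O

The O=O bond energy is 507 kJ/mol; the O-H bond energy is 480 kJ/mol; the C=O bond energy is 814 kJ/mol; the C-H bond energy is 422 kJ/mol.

Let D be the C-O bond energy.
Σ(broken) = 6×422 + 2×D + 3×507 = 4053 + 2D
Σ(formed) = 4×814 + 6×480 = 6136
ΔH = Σ(broken) − Σ(formed) = (4053 + 2D) − (6136) = −2083 + 2D
Setting this equal to −1341 kJ gives 2D = 742, so D = 371 kJ/mol.

D(C-O) ≈ 371 kJ/mol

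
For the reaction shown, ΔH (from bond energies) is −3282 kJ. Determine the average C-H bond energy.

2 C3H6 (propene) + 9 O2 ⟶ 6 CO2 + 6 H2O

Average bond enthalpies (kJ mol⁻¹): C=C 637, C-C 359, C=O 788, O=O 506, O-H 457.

Let D be the C-H bond energy.
Σ(broken) = 2×359 + 12×D + 2×637 + 9×506 = 6546 + 12D
Σ(formed) = 12×788 + 12×457 = 14940
ΔH = Σ(broken) − Σ(formed) = (6546 + 12D) − (14940) = −8394 + 12D
Setting this equal to −3282 kJ gives 12D = 5112, so D = 426 kJ/mol.

D(C-H) ≈ 426 kJ/mol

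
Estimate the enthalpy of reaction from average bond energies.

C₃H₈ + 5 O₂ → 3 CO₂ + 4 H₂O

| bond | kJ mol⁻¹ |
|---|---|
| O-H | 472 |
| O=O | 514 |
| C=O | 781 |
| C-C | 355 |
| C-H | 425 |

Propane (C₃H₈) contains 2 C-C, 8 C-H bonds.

ΔH ≈ −1782 kJ

Bonds broken (reactants):
  C-C: 2 × 355 = 710
  C-H: 8 × 425 = 3400
  O=O: 5 × 514 = 2570
  Σ(broken) = 6680 kJ
Bonds formed (products):
  C=O: 6 × 781 = 4686
  O-H: 8 × 472 = 3776
  Σ(formed) = 8462 kJ
ΔH = Σ(broken) − Σ(formed) = 6680 − 8462 = −1782 kJ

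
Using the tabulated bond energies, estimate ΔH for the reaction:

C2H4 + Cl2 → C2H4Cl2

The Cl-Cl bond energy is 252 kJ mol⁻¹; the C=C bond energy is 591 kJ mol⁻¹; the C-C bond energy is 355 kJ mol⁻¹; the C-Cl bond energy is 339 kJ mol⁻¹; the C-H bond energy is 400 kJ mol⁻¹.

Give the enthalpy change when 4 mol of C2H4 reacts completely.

ΔH = −760 kJ

Bonds broken (reactants):
  C-H: 4 × 400 = 1600
  C=C: 1 × 591 = 591
  Cl-Cl: 1 × 252 = 252
  Σ(broken) = 2443 kJ
Bonds formed (products):
  C-C: 1 × 355 = 355
  C-Cl: 2 × 339 = 678
  C-H: 4 × 400 = 1600
  Σ(formed) = 2633 kJ
ΔH = Σ(broken) − Σ(formed) = 2443 − 2633 = −190 kJ
For 4× the reaction as written: 4 × (−190) = −760 kJ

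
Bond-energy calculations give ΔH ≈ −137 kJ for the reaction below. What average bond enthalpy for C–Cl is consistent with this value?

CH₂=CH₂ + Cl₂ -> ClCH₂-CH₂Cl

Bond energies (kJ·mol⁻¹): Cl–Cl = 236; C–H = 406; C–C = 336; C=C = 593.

D(C–Cl) ≈ 315 kJ/mol

Let D be the C–Cl bond energy.
Σ(broken) = 4×406 + 1×593 + 1×236 = 2453
Σ(formed) = 1×336 + 2×D + 4×406 = 1960 + 2D
ΔH = Σ(broken) − Σ(formed) = (2453) − (1960 + 2D) = +493 − 2D
Setting this equal to −137 kJ gives 2D = 630, so D = 315 kJ/mol.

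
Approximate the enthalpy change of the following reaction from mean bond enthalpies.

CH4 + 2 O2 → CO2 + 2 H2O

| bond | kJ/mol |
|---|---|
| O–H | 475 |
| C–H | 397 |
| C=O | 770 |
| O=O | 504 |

ΔH ≈ −844 kJ

Bonds broken (reactants):
  C–H: 4 × 397 = 1588
  O=O: 2 × 504 = 1008
  Σ(broken) = 2596 kJ
Bonds formed (products):
  C=O: 2 × 770 = 1540
  O–H: 4 × 475 = 1900
  Σ(formed) = 3440 kJ
ΔH = Σ(broken) − Σ(formed) = 2596 − 3440 = −844 kJ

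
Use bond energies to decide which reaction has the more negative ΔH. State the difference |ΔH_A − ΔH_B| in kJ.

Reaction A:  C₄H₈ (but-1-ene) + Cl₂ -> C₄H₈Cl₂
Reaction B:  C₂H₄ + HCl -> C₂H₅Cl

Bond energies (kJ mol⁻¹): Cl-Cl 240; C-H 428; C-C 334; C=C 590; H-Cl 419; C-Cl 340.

Reaction A, by 91 kJ

Reaction A:
  Bonds broken (reactants):
    C-C: 2 × 334 = 668
    C-H: 8 × 428 = 3424
    C=C: 1 × 590 = 590
    Cl-Cl: 1 × 240 = 240
    Σ(broken) = 4922 kJ
  Bonds formed (products):
    C-C: 3 × 334 = 1002
    C-Cl: 2 × 340 = 680
    C-H: 8 × 428 = 3424
    Σ(formed) = 5106 kJ
  ΔH_A = 4922 − 5106 = −184 kJ
Reaction B:
  Bonds broken (reactants):
    C-H: 4 × 428 = 1712
    C=C: 1 × 590 = 590
    H-Cl: 1 × 419 = 419
    Σ(broken) = 2721 kJ
  Bonds formed (products):
    C-C: 1 × 334 = 334
    C-Cl: 1 × 340 = 340
    C-H: 5 × 428 = 2140
    Σ(formed) = 2814 kJ
  ΔH_B = 2721 − 2814 = −93 kJ
ΔH_A − ΔH_B = −91 kJ, so reaction A has the more negative ΔH; |ΔH_A − ΔH_B| = 91 kJ.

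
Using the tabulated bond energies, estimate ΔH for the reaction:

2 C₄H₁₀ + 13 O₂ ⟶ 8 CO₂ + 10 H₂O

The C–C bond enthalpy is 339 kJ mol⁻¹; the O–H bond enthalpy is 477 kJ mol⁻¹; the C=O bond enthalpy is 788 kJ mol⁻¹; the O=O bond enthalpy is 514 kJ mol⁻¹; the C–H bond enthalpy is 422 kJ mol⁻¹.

ΔH ≈ −4992 kJ

Bonds broken (reactants):
  C–C: 6 × 339 = 2034
  C–H: 20 × 422 = 8440
  O=O: 13 × 514 = 6682
  Σ(broken) = 17156 kJ
Bonds formed (products):
  C=O: 16 × 788 = 12608
  O–H: 20 × 477 = 9540
  Σ(formed) = 22148 kJ
ΔH = Σ(broken) − Σ(formed) = 17156 − 22148 = −4992 kJ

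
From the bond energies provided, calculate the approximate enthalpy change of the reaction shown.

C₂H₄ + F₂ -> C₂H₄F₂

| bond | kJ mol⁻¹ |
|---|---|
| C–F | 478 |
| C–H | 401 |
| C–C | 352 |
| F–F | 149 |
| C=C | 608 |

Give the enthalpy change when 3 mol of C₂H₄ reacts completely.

Bonds broken (reactants):
  C–H: 4 × 401 = 1604
  C=C: 1 × 608 = 608
  F–F: 1 × 149 = 149
  Σ(broken) = 2361 kJ
Bonds formed (products):
  C–C: 1 × 352 = 352
  C–F: 2 × 478 = 956
  C–H: 4 × 401 = 1604
  Σ(formed) = 2912 kJ
ΔH = Σ(broken) − Σ(formed) = 2361 − 2912 = −551 kJ
For 3× the reaction as written: 3 × (−551) = −1653 kJ

ΔH = −1653 kJ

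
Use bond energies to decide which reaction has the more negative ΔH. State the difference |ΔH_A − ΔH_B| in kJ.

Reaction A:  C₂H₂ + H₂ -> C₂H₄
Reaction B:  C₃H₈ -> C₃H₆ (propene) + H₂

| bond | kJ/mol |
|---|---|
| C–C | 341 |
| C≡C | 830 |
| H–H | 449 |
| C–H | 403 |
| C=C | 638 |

Reaction A:
  Bonds broken (reactants):
    C≡C: 1 × 830 = 830
    C–H: 2 × 403 = 806
    H–H: 1 × 449 = 449
    Σ(broken) = 2085 kJ
  Bonds formed (products):
    C–H: 4 × 403 = 1612
    C=C: 1 × 638 = 638
    Σ(formed) = 2250 kJ
  ΔH_A = 2085 − 2250 = −165 kJ
Reaction B:
  Bonds broken (reactants):
    C–C: 2 × 341 = 682
    C–H: 8 × 403 = 3224
    Σ(broken) = 3906 kJ
  Bonds formed (products):
    C–C: 1 × 341 = 341
    C–H: 6 × 403 = 2418
    C=C: 1 × 638 = 638
    H–H: 1 × 449 = 449
    Σ(formed) = 3846 kJ
  ΔH_B = 3906 − 3846 = +60 kJ
ΔH_A − ΔH_B = −225 kJ, so reaction A has the more negative ΔH; |ΔH_A − ΔH_B| = 225 kJ.

Reaction A, by 225 kJ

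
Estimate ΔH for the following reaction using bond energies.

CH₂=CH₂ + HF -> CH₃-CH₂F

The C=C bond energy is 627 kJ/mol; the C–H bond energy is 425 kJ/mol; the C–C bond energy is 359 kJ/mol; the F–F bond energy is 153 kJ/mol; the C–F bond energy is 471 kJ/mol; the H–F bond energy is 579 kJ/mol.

ΔH ≈ −49 kJ

Bonds broken (reactants):
  C–H: 4 × 425 = 1700
  C=C: 1 × 627 = 627
  H–F: 1 × 579 = 579
  Σ(broken) = 2906 kJ
Bonds formed (products):
  C–C: 1 × 359 = 359
  C–F: 1 × 471 = 471
  C–H: 5 × 425 = 2125
  Σ(formed) = 2955 kJ
ΔH = Σ(broken) − Σ(formed) = 2906 − 2955 = −49 kJ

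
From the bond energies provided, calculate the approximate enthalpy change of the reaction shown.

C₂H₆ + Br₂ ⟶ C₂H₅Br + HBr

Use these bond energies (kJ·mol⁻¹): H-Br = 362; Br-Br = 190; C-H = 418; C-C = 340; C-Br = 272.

Bonds broken (reactants):
  Br-Br: 1 × 190 = 190
  C-C: 1 × 340 = 340
  C-H: 6 × 418 = 2508
  Σ(broken) = 3038 kJ
Bonds formed (products):
  C-Br: 1 × 272 = 272
  C-C: 1 × 340 = 340
  C-H: 5 × 418 = 2090
  H-Br: 1 × 362 = 362
  Σ(formed) = 3064 kJ
ΔH = Σ(broken) − Σ(formed) = 3038 − 3064 = −26 kJ

ΔH ≈ −26 kJ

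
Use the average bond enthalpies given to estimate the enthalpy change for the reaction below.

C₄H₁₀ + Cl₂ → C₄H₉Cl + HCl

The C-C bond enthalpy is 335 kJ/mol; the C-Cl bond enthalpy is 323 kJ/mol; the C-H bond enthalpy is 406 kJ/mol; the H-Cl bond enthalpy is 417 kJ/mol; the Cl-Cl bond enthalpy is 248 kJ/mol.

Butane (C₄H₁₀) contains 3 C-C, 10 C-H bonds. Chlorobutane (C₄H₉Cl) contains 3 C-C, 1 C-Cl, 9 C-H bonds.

Bonds broken (reactants):
  C-C: 3 × 335 = 1005
  C-H: 10 × 406 = 4060
  Cl-Cl: 1 × 248 = 248
  Σ(broken) = 5313 kJ
Bonds formed (products):
  C-C: 3 × 335 = 1005
  C-Cl: 1 × 323 = 323
  C-H: 9 × 406 = 3654
  H-Cl: 1 × 417 = 417
  Σ(formed) = 5399 kJ
ΔH = Σ(broken) − Σ(formed) = 5313 − 5399 = −86 kJ

ΔH ≈ −86 kJ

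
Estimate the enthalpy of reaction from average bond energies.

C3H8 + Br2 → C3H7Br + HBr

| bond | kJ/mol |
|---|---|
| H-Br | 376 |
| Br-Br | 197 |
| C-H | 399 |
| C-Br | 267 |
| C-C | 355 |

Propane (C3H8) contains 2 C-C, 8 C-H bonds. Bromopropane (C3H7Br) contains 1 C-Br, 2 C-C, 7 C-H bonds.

ΔH ≈ −47 kJ

Bonds broken (reactants):
  Br-Br: 1 × 197 = 197
  C-C: 2 × 355 = 710
  C-H: 8 × 399 = 3192
  Σ(broken) = 4099 kJ
Bonds formed (products):
  C-Br: 1 × 267 = 267
  C-C: 2 × 355 = 710
  C-H: 7 × 399 = 2793
  H-Br: 1 × 376 = 376
  Σ(formed) = 4146 kJ
ΔH = Σ(broken) − Σ(formed) = 4099 − 4146 = −47 kJ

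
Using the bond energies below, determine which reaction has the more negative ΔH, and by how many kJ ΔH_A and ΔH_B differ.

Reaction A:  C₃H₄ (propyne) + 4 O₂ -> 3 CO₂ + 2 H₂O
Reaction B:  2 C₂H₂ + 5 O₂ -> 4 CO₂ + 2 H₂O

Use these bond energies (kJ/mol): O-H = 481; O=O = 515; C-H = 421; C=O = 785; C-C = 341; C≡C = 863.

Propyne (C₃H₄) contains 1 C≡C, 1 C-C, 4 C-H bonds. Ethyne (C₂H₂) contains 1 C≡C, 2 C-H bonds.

Reaction B, by 533 kJ

Reaction A:
  Bonds broken (reactants):
    C≡C: 1 × 863 = 863
    C-C: 1 × 341 = 341
    C-H: 4 × 421 = 1684
    O=O: 4 × 515 = 2060
    Σ(broken) = 4948 kJ
  Bonds formed (products):
    C=O: 6 × 785 = 4710
    O-H: 4 × 481 = 1924
    Σ(formed) = 6634 kJ
  ΔH_A = 4948 − 6634 = −1686 kJ
Reaction B:
  Bonds broken (reactants):
    C≡C: 2 × 863 = 1726
    C-H: 4 × 421 = 1684
    O=O: 5 × 515 = 2575
    Σ(broken) = 5985 kJ
  Bonds formed (products):
    C=O: 8 × 785 = 6280
    O-H: 4 × 481 = 1924
    Σ(formed) = 8204 kJ
  ΔH_B = 5985 − 8204 = −2219 kJ
ΔH_A − ΔH_B = +533 kJ, so reaction B has the more negative ΔH; |ΔH_A − ΔH_B| = 533 kJ.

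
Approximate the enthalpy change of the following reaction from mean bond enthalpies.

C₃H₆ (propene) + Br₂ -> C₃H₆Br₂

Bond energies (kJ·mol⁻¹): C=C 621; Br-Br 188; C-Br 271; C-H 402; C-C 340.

ΔH ≈ −73 kJ

Bonds broken (reactants):
  Br-Br: 1 × 188 = 188
  C-C: 1 × 340 = 340
  C-H: 6 × 402 = 2412
  C=C: 1 × 621 = 621
  Σ(broken) = 3561 kJ
Bonds formed (products):
  C-Br: 2 × 271 = 542
  C-C: 2 × 340 = 680
  C-H: 6 × 402 = 2412
  Σ(formed) = 3634 kJ
ΔH = Σ(broken) − Σ(formed) = 3561 − 3634 = −73 kJ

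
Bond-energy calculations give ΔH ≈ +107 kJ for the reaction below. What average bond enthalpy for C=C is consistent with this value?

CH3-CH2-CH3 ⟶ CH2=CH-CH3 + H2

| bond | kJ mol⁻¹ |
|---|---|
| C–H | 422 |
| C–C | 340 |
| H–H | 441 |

D(C=C) ≈ 636 kJ/mol

Let D be the C=C bond energy.
Σ(broken) = 2×340 + 8×422 = 4056
Σ(formed) = 1×340 + 6×422 + 1×D + 1×441 = 3313 + D
ΔH = Σ(broken) − Σ(formed) = (4056) − (3313 + D) = +743 − D
Setting this equal to +107 kJ gives D = 636 kJ/mol.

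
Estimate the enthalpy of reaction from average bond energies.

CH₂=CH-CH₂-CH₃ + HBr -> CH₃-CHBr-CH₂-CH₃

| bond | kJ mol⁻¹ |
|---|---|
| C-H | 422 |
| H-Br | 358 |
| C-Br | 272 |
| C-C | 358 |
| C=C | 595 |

ΔH ≈ −99 kJ

Bonds broken (reactants):
  C-C: 2 × 358 = 716
  C-H: 8 × 422 = 3376
  C=C: 1 × 595 = 595
  H-Br: 1 × 358 = 358
  Σ(broken) = 5045 kJ
Bonds formed (products):
  C-Br: 1 × 272 = 272
  C-C: 3 × 358 = 1074
  C-H: 9 × 422 = 3798
  Σ(formed) = 5144 kJ
ΔH = Σ(broken) − Σ(formed) = 5045 − 5144 = −99 kJ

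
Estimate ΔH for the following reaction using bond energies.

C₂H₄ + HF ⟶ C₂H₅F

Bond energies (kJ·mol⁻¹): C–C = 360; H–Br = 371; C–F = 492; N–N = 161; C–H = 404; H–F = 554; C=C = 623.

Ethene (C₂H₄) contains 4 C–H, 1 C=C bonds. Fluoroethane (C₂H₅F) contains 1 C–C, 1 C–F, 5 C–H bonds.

ΔH ≈ −79 kJ

Bonds broken (reactants):
  C–H: 4 × 404 = 1616
  C=C: 1 × 623 = 623
  H–F: 1 × 554 = 554
  Σ(broken) = 2793 kJ
Bonds formed (products):
  C–C: 1 × 360 = 360
  C–F: 1 × 492 = 492
  C–H: 5 × 404 = 2020
  Σ(formed) = 2872 kJ
ΔH = Σ(broken) − Σ(formed) = 2793 − 2872 = −79 kJ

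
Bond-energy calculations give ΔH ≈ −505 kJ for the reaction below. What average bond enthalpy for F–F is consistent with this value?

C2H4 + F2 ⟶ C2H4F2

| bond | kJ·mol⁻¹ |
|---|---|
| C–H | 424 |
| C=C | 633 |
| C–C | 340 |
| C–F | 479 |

D(F–F) ≈ 160 kJ/mol

Let D be the F–F bond energy.
Σ(broken) = 4×424 + 1×633 + 1×D = 2329 + D
Σ(formed) = 1×340 + 2×479 + 4×424 = 2994
ΔH = Σ(broken) − Σ(formed) = (2329 + D) − (2994) = −665 + D
Setting this equal to −505 kJ gives D = 160 kJ/mol.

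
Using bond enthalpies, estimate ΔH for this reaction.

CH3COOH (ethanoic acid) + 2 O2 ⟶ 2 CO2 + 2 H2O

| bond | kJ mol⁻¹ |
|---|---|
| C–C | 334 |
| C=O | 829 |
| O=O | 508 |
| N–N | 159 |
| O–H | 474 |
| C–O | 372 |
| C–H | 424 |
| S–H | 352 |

ΔH ≈ −915 kJ

Bonds broken (reactants):
  C–C: 1 × 334 = 334
  C–H: 3 × 424 = 1272
  C–O: 1 × 372 = 372
  C=O: 1 × 829 = 829
  O–H: 1 × 474 = 474
  O=O: 2 × 508 = 1016
  Σ(broken) = 4297 kJ
Bonds formed (products):
  C=O: 4 × 829 = 3316
  O–H: 4 × 474 = 1896
  Σ(formed) = 5212 kJ
ΔH = Σ(broken) − Σ(formed) = 4297 − 5212 = −915 kJ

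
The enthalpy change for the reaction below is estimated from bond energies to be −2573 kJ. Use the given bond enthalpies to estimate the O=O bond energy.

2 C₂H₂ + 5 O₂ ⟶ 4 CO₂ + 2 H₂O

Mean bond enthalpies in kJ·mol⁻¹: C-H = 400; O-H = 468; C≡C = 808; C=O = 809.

D(O=O) ≈ 511 kJ/mol

Let D be the O=O bond energy.
Σ(broken) = 2×808 + 4×400 + 5×D = 3216 + 5D
Σ(formed) = 8×809 + 4×468 = 8344
ΔH = Σ(broken) − Σ(formed) = (3216 + 5D) − (8344) = −5128 + 5D
Setting this equal to −2573 kJ gives 5D = 2555, so D = 511 kJ/mol.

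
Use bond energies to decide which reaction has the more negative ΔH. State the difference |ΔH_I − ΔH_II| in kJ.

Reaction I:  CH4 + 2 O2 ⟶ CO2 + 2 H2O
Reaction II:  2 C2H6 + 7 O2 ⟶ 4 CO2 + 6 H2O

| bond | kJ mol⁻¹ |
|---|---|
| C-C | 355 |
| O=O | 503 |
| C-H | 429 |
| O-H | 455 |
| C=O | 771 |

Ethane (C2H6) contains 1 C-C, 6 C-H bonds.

Reaction I:
  Bonds broken (reactants):
    C-H: 4 × 429 = 1716
    O=O: 2 × 503 = 1006
    Σ(broken) = 2722 kJ
  Bonds formed (products):
    C=O: 2 × 771 = 1542
    O-H: 4 × 455 = 1820
    Σ(formed) = 3362 kJ
  ΔH_I = 2722 − 3362 = −640 kJ
Reaction II:
  Bonds broken (reactants):
    C-C: 2 × 355 = 710
    C-H: 12 × 429 = 5148
    O=O: 7 × 503 = 3521
    Σ(broken) = 9379 kJ
  Bonds formed (products):
    C=O: 8 × 771 = 6168
    O-H: 12 × 455 = 5460
    Σ(formed) = 11628 kJ
  ΔH_II = 9379 − 11628 = −2249 kJ
ΔH_I − ΔH_II = +1609 kJ, so reaction II has the more negative ΔH; |ΔH_I − ΔH_II| = 1609 kJ.

Reaction II, by 1609 kJ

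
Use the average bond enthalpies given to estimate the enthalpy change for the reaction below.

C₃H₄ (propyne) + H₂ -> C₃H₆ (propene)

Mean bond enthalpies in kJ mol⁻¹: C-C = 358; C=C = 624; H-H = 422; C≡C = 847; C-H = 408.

Bonds broken (reactants):
  C≡C: 1 × 847 = 847
  C-C: 1 × 358 = 358
  C-H: 4 × 408 = 1632
  H-H: 1 × 422 = 422
  Σ(broken) = 3259 kJ
Bonds formed (products):
  C-C: 1 × 358 = 358
  C-H: 6 × 408 = 2448
  C=C: 1 × 624 = 624
  Σ(formed) = 3430 kJ
ΔH = Σ(broken) − Σ(formed) = 3259 − 3430 = −171 kJ

ΔH ≈ −171 kJ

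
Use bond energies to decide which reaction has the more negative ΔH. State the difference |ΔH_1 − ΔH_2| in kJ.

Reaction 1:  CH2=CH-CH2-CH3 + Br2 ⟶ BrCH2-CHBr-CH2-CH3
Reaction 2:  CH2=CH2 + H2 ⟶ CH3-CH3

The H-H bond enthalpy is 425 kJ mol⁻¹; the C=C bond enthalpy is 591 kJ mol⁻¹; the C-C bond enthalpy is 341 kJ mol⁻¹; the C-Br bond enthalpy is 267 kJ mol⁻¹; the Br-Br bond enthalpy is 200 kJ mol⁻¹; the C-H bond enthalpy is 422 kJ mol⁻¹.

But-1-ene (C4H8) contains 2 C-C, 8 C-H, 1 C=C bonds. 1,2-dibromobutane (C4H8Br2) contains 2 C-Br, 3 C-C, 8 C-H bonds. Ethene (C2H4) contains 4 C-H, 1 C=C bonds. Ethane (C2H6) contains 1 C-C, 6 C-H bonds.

Reaction 2, by 85 kJ

Reaction 1:
  Bonds broken (reactants):
    Br-Br: 1 × 200 = 200
    C-C: 2 × 341 = 682
    C-H: 8 × 422 = 3376
    C=C: 1 × 591 = 591
    Σ(broken) = 4849 kJ
  Bonds formed (products):
    C-Br: 2 × 267 = 534
    C-C: 3 × 341 = 1023
    C-H: 8 × 422 = 3376
    Σ(formed) = 4933 kJ
  ΔH_1 = 4849 − 4933 = −84 kJ
Reaction 2:
  Bonds broken (reactants):
    C-H: 4 × 422 = 1688
    C=C: 1 × 591 = 591
    H-H: 1 × 425 = 425
    Σ(broken) = 2704 kJ
  Bonds formed (products):
    C-C: 1 × 341 = 341
    C-H: 6 × 422 = 2532
    Σ(formed) = 2873 kJ
  ΔH_2 = 2704 − 2873 = −169 kJ
ΔH_1 − ΔH_2 = +85 kJ, so reaction 2 has the more negative ΔH; |ΔH_1 − ΔH_2| = 85 kJ.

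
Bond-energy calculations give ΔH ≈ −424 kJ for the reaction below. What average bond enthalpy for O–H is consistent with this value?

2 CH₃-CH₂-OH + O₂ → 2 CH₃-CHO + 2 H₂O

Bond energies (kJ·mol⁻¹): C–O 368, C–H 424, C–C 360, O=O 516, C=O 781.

D(O–H) ≈ 481 kJ/mol

Let D be the O–H bond energy.
Σ(broken) = 2×360 + 10×424 + 2×368 + 2×D + 1×516 = 6212 + 2D
Σ(formed) = 2×360 + 8×424 + 2×781 + 4×D = 5674 + 4D
ΔH = Σ(broken) − Σ(formed) = (6212 + 2D) − (5674 + 4D) = +538 − 2D
Setting this equal to −424 kJ gives 2D = 962, so D = 481 kJ/mol.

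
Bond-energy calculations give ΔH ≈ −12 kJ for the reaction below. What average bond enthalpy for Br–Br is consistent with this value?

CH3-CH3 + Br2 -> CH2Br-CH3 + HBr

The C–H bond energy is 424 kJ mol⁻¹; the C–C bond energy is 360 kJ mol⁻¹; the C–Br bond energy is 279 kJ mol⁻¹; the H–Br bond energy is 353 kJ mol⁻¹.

Let D be the Br–Br bond energy.
Σ(broken) = 1×D + 1×360 + 6×424 = 2904 + D
Σ(formed) = 1×279 + 1×360 + 5×424 + 1×353 = 3112
ΔH = Σ(broken) − Σ(formed) = (2904 + D) − (3112) = −208 + D
Setting this equal to −12 kJ gives D = 196 kJ/mol.

D(Br–Br) ≈ 196 kJ/mol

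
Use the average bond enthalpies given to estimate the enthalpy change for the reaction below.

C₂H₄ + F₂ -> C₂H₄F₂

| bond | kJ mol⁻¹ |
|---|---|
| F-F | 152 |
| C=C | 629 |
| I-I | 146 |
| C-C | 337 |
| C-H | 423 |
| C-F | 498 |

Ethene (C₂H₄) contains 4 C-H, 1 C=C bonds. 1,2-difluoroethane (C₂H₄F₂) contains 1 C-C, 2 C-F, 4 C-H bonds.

ΔH ≈ −552 kJ

Bonds broken (reactants):
  C-H: 4 × 423 = 1692
  C=C: 1 × 629 = 629
  F-F: 1 × 152 = 152
  Σ(broken) = 2473 kJ
Bonds formed (products):
  C-C: 1 × 337 = 337
  C-F: 2 × 498 = 996
  C-H: 4 × 423 = 1692
  Σ(formed) = 3025 kJ
ΔH = Σ(broken) − Σ(formed) = 2473 − 3025 = −552 kJ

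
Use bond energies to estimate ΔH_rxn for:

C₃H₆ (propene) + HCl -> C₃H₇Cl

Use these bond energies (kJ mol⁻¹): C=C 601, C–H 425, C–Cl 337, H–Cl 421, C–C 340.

Bonds broken (reactants):
  C–C: 1 × 340 = 340
  C–H: 6 × 425 = 2550
  C=C: 1 × 601 = 601
  H–Cl: 1 × 421 = 421
  Σ(broken) = 3912 kJ
Bonds formed (products):
  C–C: 2 × 340 = 680
  C–Cl: 1 × 337 = 337
  C–H: 7 × 425 = 2975
  Σ(formed) = 3992 kJ
ΔH = Σ(broken) − Σ(formed) = 3912 − 3992 = −80 kJ

ΔH ≈ −80 kJ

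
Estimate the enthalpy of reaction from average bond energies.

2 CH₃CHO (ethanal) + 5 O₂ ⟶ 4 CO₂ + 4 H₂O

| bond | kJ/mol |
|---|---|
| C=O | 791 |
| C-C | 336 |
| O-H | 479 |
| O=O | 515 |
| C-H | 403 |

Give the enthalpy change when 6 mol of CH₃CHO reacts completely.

Bonds broken (reactants):
  C-C: 2 × 336 = 672
  C-H: 8 × 403 = 3224
  C=O: 2 × 791 = 1582
  O=O: 5 × 515 = 2575
  Σ(broken) = 8053 kJ
Bonds formed (products):
  C=O: 8 × 791 = 6328
  O-H: 8 × 479 = 3832
  Σ(formed) = 10160 kJ
ΔH = Σ(broken) − Σ(formed) = 8053 − 10160 = −2107 kJ
For 3× the reaction as written: 3 × (−2107) = −6321 kJ

ΔH = −6321 kJ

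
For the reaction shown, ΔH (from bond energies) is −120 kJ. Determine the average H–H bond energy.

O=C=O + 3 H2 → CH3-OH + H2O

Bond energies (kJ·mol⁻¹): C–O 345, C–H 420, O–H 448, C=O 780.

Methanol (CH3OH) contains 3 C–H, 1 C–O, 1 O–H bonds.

Let D be the H–H bond energy.
Σ(broken) = 2×780 + 3×D = 1560 + 3D
Σ(formed) = 3×420 + 1×345 + 3×448 = 2949
ΔH = Σ(broken) − Σ(formed) = (1560 + 3D) − (2949) = −1389 + 3D
Setting this equal to −120 kJ gives 3D = 1269, so D = 423 kJ/mol.

D(H–H) ≈ 423 kJ/mol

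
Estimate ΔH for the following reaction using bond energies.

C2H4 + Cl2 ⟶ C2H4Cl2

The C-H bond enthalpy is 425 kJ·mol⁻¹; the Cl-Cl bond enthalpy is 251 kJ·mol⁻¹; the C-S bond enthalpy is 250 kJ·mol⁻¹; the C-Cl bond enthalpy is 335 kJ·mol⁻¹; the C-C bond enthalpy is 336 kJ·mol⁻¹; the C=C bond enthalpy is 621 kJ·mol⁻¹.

ΔH ≈ −134 kJ

Bonds broken (reactants):
  C-H: 4 × 425 = 1700
  C=C: 1 × 621 = 621
  Cl-Cl: 1 × 251 = 251
  Σ(broken) = 2572 kJ
Bonds formed (products):
  C-C: 1 × 336 = 336
  C-Cl: 2 × 335 = 670
  C-H: 4 × 425 = 1700
  Σ(formed) = 2706 kJ
ΔH = Σ(broken) − Σ(formed) = 2572 − 2706 = −134 kJ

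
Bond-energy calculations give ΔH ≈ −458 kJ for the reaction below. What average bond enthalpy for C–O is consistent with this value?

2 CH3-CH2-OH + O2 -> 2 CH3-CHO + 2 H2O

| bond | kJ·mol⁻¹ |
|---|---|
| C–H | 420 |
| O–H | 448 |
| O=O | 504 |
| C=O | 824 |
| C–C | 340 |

Let D be the C–O bond energy.
Σ(broken) = 2×340 + 10×420 + 2×D + 2×448 + 1×504 = 6280 + 2D
Σ(formed) = 2×340 + 8×420 + 2×824 + 4×448 = 7480
ΔH = Σ(broken) − Σ(formed) = (6280 + 2D) − (7480) = −1200 + 2D
Setting this equal to −458 kJ gives 2D = 742, so D = 371 kJ/mol.

D(C–O) ≈ 371 kJ/mol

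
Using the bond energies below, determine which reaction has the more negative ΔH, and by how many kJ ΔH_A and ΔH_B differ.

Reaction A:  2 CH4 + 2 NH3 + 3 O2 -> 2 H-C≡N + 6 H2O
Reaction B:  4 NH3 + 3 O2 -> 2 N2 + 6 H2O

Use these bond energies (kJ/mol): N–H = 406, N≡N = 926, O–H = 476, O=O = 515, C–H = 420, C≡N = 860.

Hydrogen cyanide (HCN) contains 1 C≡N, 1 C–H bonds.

Reaction A:
  Bonds broken (reactants):
    C–H: 8 × 420 = 3360
    N–H: 6 × 406 = 2436
    O=O: 3 × 515 = 1545
    Σ(broken) = 7341 kJ
  Bonds formed (products):
    C≡N: 2 × 860 = 1720
    C–H: 2 × 420 = 840
    O–H: 12 × 476 = 5712
    Σ(formed) = 8272 kJ
  ΔH_A = 7341 − 8272 = −931 kJ
Reaction B:
  Bonds broken (reactants):
    N–H: 12 × 406 = 4872
    O=O: 3 × 515 = 1545
    Σ(broken) = 6417 kJ
  Bonds formed (products):
    N≡N: 2 × 926 = 1852
    O–H: 12 × 476 = 5712
    Σ(formed) = 7564 kJ
  ΔH_B = 6417 − 7564 = −1147 kJ
ΔH_A − ΔH_B = +216 kJ, so reaction B has the more negative ΔH; |ΔH_A − ΔH_B| = 216 kJ.

Reaction B, by 216 kJ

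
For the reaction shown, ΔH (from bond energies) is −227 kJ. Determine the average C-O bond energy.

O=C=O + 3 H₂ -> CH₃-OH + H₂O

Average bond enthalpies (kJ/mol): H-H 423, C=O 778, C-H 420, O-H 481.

D(C-O) ≈ 349 kJ/mol

Let D be the C-O bond energy.
Σ(broken) = 2×778 + 3×423 = 2825
Σ(formed) = 3×420 + 1×D + 3×481 = 2703 + D
ΔH = Σ(broken) − Σ(formed) = (2825) − (2703 + D) = +122 − D
Setting this equal to −227 kJ gives D = 349 kJ/mol.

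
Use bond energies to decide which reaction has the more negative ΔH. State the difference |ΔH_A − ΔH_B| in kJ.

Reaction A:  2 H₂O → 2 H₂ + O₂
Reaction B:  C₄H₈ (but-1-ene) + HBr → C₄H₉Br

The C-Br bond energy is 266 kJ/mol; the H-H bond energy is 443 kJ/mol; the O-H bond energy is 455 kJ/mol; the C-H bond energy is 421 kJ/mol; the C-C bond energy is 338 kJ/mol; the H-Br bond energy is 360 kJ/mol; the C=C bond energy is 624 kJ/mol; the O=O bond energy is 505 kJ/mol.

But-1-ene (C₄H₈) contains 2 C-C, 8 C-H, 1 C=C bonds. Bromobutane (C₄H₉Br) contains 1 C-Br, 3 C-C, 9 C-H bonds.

Reaction A:
  Bonds broken (reactants):
    O-H: 4 × 455 = 1820
    Σ(broken) = 1820 kJ
  Bonds formed (products):
    H-H: 2 × 443 = 886
    O=O: 1 × 505 = 505
    Σ(formed) = 1391 kJ
  ΔH_A = 1820 − 1391 = +429 kJ
Reaction B:
  Bonds broken (reactants):
    C-C: 2 × 338 = 676
    C-H: 8 × 421 = 3368
    C=C: 1 × 624 = 624
    H-Br: 1 × 360 = 360
    Σ(broken) = 5028 kJ
  Bonds formed (products):
    C-Br: 1 × 266 = 266
    C-C: 3 × 338 = 1014
    C-H: 9 × 421 = 3789
    Σ(formed) = 5069 kJ
  ΔH_B = 5028 − 5069 = −41 kJ
ΔH_A − ΔH_B = +470 kJ, so reaction B has the more negative ΔH; |ΔH_A − ΔH_B| = 470 kJ.

Reaction B, by 470 kJ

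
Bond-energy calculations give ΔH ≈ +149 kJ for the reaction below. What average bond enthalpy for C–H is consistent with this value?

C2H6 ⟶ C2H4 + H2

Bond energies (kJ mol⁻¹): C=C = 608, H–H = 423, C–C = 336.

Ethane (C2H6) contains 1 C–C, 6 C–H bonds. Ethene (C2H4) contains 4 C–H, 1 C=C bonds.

Let D be the C–H bond energy.
Σ(broken) = 1×336 + 6×D = 336 + 6D
Σ(formed) = 4×D + 1×608 + 1×423 = 1031 + 4D
ΔH = Σ(broken) − Σ(formed) = (336 + 6D) − (1031 + 4D) = −695 + 2D
Setting this equal to +149 kJ gives 2D = 844, so D = 422 kJ/mol.

D(C–H) ≈ 422 kJ/mol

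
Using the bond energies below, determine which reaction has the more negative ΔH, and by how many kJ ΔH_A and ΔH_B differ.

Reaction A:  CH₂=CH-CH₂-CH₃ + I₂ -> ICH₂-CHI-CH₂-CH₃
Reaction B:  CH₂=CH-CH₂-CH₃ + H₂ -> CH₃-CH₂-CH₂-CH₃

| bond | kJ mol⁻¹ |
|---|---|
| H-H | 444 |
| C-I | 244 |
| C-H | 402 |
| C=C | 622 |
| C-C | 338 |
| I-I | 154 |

Reaction B, by 26 kJ

Reaction A:
  Bonds broken (reactants):
    C-C: 2 × 338 = 676
    C-H: 8 × 402 = 3216
    C=C: 1 × 622 = 622
    I-I: 1 × 154 = 154
    Σ(broken) = 4668 kJ
  Bonds formed (products):
    C-C: 3 × 338 = 1014
    C-H: 8 × 402 = 3216
    C-I: 2 × 244 = 488
    Σ(formed) = 4718 kJ
  ΔH_A = 4668 − 4718 = −50 kJ
Reaction B:
  Bonds broken (reactants):
    C-C: 2 × 338 = 676
    C-H: 8 × 402 = 3216
    C=C: 1 × 622 = 622
    H-H: 1 × 444 = 444
    Σ(broken) = 4958 kJ
  Bonds formed (products):
    C-C: 3 × 338 = 1014
    C-H: 10 × 402 = 4020
    Σ(formed) = 5034 kJ
  ΔH_B = 4958 − 5034 = −76 kJ
ΔH_A − ΔH_B = +26 kJ, so reaction B has the more negative ΔH; |ΔH_A − ΔH_B| = 26 kJ.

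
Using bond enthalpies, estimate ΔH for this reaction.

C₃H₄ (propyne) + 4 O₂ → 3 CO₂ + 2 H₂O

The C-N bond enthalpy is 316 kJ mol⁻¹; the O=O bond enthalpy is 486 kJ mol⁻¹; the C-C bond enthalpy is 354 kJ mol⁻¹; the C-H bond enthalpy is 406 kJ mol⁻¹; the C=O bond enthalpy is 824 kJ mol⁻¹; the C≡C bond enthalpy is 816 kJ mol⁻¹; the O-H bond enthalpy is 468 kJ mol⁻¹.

Bonds broken (reactants):
  C≡C: 1 × 816 = 816
  C-C: 1 × 354 = 354
  C-H: 4 × 406 = 1624
  O=O: 4 × 486 = 1944
  Σ(broken) = 4738 kJ
Bonds formed (products):
  C=O: 6 × 824 = 4944
  O-H: 4 × 468 = 1872
  Σ(formed) = 6816 kJ
ΔH = Σ(broken) − Σ(formed) = 4738 − 6816 = −2078 kJ

ΔH ≈ −2078 kJ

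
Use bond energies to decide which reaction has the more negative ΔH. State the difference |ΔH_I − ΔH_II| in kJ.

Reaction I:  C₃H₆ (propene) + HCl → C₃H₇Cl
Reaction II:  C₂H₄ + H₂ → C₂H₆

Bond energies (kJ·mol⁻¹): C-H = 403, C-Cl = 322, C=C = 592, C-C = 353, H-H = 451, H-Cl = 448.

Reaction II, by 78 kJ

Reaction I:
  Bonds broken (reactants):
    C-C: 1 × 353 = 353
    C-H: 6 × 403 = 2418
    C=C: 1 × 592 = 592
    H-Cl: 1 × 448 = 448
    Σ(broken) = 3811 kJ
  Bonds formed (products):
    C-C: 2 × 353 = 706
    C-Cl: 1 × 322 = 322
    C-H: 7 × 403 = 2821
    Σ(formed) = 3849 kJ
  ΔH_I = 3811 − 3849 = −38 kJ
Reaction II:
  Bonds broken (reactants):
    C-H: 4 × 403 = 1612
    C=C: 1 × 592 = 592
    H-H: 1 × 451 = 451
    Σ(broken) = 2655 kJ
  Bonds formed (products):
    C-C: 1 × 353 = 353
    C-H: 6 × 403 = 2418
    Σ(formed) = 2771 kJ
  ΔH_II = 2655 − 2771 = −116 kJ
ΔH_I − ΔH_II = +78 kJ, so reaction II has the more negative ΔH; |ΔH_I − ΔH_II| = 78 kJ.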